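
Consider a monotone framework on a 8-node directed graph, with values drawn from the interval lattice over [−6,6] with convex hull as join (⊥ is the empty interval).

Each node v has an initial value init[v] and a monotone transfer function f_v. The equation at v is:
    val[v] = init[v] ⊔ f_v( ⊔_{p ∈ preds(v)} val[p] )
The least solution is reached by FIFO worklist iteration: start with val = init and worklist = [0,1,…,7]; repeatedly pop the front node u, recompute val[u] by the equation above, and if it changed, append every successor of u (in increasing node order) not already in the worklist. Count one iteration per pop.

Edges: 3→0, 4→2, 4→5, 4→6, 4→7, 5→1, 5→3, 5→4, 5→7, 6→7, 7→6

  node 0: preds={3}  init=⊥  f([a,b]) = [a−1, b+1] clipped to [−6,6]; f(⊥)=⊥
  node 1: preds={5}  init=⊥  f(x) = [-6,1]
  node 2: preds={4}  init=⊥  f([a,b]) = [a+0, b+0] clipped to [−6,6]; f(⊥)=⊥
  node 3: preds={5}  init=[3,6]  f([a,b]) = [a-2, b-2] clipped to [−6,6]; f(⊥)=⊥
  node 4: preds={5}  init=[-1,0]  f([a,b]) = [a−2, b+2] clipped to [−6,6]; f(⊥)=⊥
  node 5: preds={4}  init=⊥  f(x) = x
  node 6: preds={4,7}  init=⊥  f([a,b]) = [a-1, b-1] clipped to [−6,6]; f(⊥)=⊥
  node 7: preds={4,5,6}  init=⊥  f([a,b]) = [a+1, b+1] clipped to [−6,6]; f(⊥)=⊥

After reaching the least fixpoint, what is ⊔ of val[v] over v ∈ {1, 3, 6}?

[-6,6]

Trace (36 dequeues):
  [1] u=0 | in [3,6] | out [2,6] | prev ⊥ | push {}
  [2] u=1 | in ⊥ | out [-6,1] | prev ⊥ | push {}
  [3] u=2 | in [-1,0] | out [-1,0] | prev ⊥ | push {}
  [4] u=3 | in ⊥ | out [3,6] | ==
  [5] u=4 | in ⊥ | out [-1,0] | ==
  [6] u=5 | in [-1,0] | out [-1,0] | prev ⊥ | push {1,3,4}
  [7] u=6 | in [-1,0] | out [-2,-1] | prev ⊥ | push {}
  [8] u=7 | in [-2,0] | out [-1,1] | prev ⊥ | push {6}
  [9] u=1 | in [-1,0] | out [-6,1] | ==
  [10] u=3 | in [-1,0] | out [-3,6] | prev [3,6] | push {0}
  [11] u=4 | in [-1,0] | out [-3,2] | prev [-1,0] | push {2,5,7}
  [12] u=6 | in [-3,2] | out [-4,1] | prev [-2,-1] | push {}
  [13] u=0 | in [-3,6] | out [-4,6] | prev [2,6] | push {}
  [14] u=2 | in [-3,2] | out [-3,2] | prev [-1,0] | push {}
  [15] u=5 | in [-3,2] | out [-3,2] | prev [-1,0] | push {1,3,4}
  [16] u=7 | in [-4,2] | out [-3,3] | prev [-1,1] | push {6}
  [17] u=1 | in [-3,2] | out [-6,1] | ==
  [18] u=3 | in [-3,2] | out [-5,6] | prev [-3,6] | push {0}
  [19] u=4 | in [-3,2] | out [-5,4] | prev [-3,2] | push {2,5,7}
  [20] u=6 | in [-5,4] | out [-6,3] | prev [-4,1] | push {}
  [21] u=0 | in [-5,6] | out [-6,6] | prev [-4,6] | push {}
  [22] u=2 | in [-5,4] | out [-5,4] | prev [-3,2] | push {}
  [23] u=5 | in [-5,4] | out [-5,4] | prev [-3,2] | push {1,3,4}
  [24] u=7 | in [-6,4] | out [-5,5] | prev [-3,3] | push {6}
  [25] u=1 | in [-5,4] | out [-6,1] | ==
  [26] u=3 | in [-5,4] | out [-6,6] | prev [-5,6] | push {0}
  [27] u=4 | in [-5,4] | out [-6,6] | prev [-5,4] | push {2,5,7}
  [28] u=6 | in [-6,6] | out [-6,5] | prev [-6,3] | push {}
  [29] u=0 | in [-6,6] | out [-6,6] | ==
  [30] u=2 | in [-6,6] | out [-6,6] | prev [-5,4] | push {}
  [31] u=5 | in [-6,6] | out [-6,6] | prev [-5,4] | push {1,3,4}
  [32] u=7 | in [-6,6] | out [-5,6] | prev [-5,5] | push {6}
  [33] u=1 | in [-6,6] | out [-6,1] | ==
  [34] u=3 | in [-6,6] | out [-6,6] | ==
  [35] u=4 | in [-6,6] | out [-6,6] | ==
  [36] u=6 | in [-6,6] | out [-6,5] | ==

Converged values:
  [0] [-6,6]
  [1] [-6,1]
  [2] [-6,6]
  [3] [-6,6]
  [4] [-6,6]
  [5] [-6,6]
  [6] [-6,5]
  [7] [-5,6]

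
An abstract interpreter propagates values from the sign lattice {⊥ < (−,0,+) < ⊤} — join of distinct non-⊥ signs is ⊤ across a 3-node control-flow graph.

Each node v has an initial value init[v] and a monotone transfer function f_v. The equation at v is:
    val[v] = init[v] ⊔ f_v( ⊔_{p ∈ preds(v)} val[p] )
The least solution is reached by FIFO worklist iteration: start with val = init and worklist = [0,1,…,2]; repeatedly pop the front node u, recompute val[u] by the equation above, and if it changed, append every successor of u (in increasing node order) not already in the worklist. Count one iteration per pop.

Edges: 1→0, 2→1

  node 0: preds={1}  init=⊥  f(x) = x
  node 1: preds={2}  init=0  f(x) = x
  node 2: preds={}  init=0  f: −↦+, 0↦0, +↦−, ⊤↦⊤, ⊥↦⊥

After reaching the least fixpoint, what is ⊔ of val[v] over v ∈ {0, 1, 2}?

0

Worklist (3 pops):
  #1 pop 0: in=0 → 0 (was ⊥); enqueue []
  #2 pop 1: in=0 → 0 (no change)
  #3 pop 2: in=⊥ → 0 (no change)

Fixpoint:
  val[0] = 0
  val[1] = 0
  val[2] = 0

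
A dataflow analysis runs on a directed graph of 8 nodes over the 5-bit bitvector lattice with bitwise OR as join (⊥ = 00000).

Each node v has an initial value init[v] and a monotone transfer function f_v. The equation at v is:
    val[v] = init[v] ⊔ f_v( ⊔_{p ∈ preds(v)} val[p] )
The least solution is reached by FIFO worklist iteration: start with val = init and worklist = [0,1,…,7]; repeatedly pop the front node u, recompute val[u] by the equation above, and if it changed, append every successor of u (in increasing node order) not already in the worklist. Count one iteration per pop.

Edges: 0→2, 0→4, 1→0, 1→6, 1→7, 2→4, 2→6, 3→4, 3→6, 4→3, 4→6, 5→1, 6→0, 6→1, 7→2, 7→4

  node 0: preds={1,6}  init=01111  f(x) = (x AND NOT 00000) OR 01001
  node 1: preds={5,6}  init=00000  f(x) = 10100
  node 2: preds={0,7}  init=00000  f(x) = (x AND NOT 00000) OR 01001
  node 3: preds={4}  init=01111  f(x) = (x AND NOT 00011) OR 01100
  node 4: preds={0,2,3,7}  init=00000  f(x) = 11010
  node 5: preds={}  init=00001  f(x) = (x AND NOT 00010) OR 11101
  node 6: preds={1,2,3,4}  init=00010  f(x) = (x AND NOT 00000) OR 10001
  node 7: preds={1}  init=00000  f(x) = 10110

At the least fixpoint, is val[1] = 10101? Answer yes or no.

Worklist (14 pops):
  #1 pop 0: in=00010 → 01111 (no change)
  #2 pop 1: in=00011 → 10100 (was 00000); enqueue [0]
  #3 pop 2: in=01111 → 01111 (was 00000); enqueue []
  #4 pop 3: in=00000 → 01111 (no change)
  #5 pop 4: in=01111 → 11010 (was 00000); enqueue [3]
  #6 pop 5: in=00000 → 11101 (was 00001); enqueue [1]
  #7 pop 6: in=11111 → 11111 (was 00010); enqueue []
  #8 pop 7: in=10100 → 10110 (was 00000); enqueue [2,4]
  #9 pop 0: in=11111 → 11111 (was 01111); enqueue []
  #10 pop 3: in=11010 → 11111 (was 01111); enqueue [6]
  #11 pop 1: in=11111 → 10100 (no change)
  #12 pop 2: in=11111 → 11111 (was 01111); enqueue []
  #13 pop 4: in=11111 → 11010 (no change)
  #14 pop 6: in=11111 → 11111 (no change)

Fixpoint:
  val[0] = 11111
  val[1] = 10100
  val[2] = 11111
  val[3] = 11111
  val[4] = 11010
  val[5] = 11101
  val[6] = 11111
  val[7] = 10110

no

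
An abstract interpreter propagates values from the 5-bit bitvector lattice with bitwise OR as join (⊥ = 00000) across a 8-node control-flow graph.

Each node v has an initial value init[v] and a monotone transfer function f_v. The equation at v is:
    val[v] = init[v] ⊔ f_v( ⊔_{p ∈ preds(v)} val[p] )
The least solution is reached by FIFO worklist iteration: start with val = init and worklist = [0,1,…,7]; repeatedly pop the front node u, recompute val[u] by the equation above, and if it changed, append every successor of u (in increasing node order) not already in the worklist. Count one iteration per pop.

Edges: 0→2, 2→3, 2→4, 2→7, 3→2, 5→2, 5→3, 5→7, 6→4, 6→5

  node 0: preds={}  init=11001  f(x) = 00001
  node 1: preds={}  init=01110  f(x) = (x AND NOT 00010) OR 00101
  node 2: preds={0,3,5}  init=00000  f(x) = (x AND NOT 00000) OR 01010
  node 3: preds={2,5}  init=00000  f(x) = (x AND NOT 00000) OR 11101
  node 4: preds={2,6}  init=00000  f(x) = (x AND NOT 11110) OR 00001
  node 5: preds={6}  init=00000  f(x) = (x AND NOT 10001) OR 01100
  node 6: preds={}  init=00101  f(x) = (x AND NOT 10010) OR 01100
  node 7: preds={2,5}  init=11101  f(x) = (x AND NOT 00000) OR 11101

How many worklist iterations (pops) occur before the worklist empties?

Iteration log — 13 steps:
  step 1. node 0  ⊔preds=00000  new=11001  stable
  step 2. node 1  ⊔preds=00000  new=01111  old=01110  +wl: 
  step 3. node 2  ⊔preds=11001  new=11011  old=00000  +wl: 
  step 4. node 3  ⊔preds=11011  new=11111  old=00000  +wl: 2
  step 5. node 4  ⊔preds=11111  new=00001  old=00000  +wl: 
  step 6. node 5  ⊔preds=00101  new=01100  old=00000  +wl: 3
  step 7. node 6  ⊔preds=00000  new=01101  old=00101  +wl: 4,5
  step 8. node 7  ⊔preds=11111  new=11111  old=11101  +wl: 
  step 9. node 2  ⊔preds=11111  new=11111  old=11011  +wl: 7
  step 10. node 3  ⊔preds=11111  new=11111  stable
  step 11. node 4  ⊔preds=11111  new=00001  stable
  step 12. node 5  ⊔preds=01101  new=01100  stable
  step 13. node 7  ⊔preds=11111  new=11111  stable

Least fixpoint reached:
  node 0: 11001
  node 1: 01111
  node 2: 11111
  node 3: 11111
  node 4: 00001
  node 5: 01100
  node 6: 01101
  node 7: 11111

13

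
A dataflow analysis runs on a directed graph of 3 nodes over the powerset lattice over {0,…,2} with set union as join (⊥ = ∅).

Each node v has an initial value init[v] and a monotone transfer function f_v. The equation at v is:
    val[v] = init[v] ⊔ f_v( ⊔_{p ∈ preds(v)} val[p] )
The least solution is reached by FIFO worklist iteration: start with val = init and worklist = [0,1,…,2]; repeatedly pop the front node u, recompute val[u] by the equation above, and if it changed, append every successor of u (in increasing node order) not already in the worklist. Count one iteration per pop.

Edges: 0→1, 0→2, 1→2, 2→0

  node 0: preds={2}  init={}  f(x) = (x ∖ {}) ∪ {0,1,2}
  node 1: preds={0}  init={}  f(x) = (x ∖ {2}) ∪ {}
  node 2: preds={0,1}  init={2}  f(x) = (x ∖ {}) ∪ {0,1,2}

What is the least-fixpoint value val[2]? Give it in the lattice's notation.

Worklist (4 pops):
  #1 pop 0: in={2} → {0,1,2} (was {}); enqueue []
  #2 pop 1: in={0,1,2} → {0,1} (was {}); enqueue []
  #3 pop 2: in={0,1,2} → {0,1,2} (was {2}); enqueue [0]
  #4 pop 0: in={0,1,2} → {0,1,2} (no change)

Fixpoint:
  val[0] = {0,1,2}
  val[1] = {0,1}
  val[2] = {0,1,2}

{0,1,2}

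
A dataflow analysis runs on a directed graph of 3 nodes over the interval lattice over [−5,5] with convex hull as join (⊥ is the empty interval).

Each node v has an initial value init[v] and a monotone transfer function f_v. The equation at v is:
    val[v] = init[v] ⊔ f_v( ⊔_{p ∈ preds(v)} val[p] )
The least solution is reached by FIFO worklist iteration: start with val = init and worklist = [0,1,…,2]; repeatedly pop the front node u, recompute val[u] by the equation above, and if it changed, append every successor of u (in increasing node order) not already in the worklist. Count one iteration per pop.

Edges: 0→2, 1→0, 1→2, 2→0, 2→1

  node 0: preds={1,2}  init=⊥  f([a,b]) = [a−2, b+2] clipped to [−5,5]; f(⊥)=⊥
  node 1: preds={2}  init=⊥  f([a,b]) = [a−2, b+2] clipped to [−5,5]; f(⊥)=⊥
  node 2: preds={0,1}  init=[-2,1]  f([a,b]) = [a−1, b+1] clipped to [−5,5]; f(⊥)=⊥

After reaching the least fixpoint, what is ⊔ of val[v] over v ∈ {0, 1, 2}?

[-5,5]

Trace (8 dequeues):
  [1] u=0 | in [-2,1] | out [-4,3] | prev ⊥ | push {}
  [2] u=1 | in [-2,1] | out [-4,3] | prev ⊥ | push {0}
  [3] u=2 | in [-4,3] | out [-5,4] | prev [-2,1] | push {1}
  [4] u=0 | in [-5,4] | out [-5,5] | prev [-4,3] | push {2}
  [5] u=1 | in [-5,4] | out [-5,5] | prev [-4,3] | push {0}
  [6] u=2 | in [-5,5] | out [-5,5] | prev [-5,4] | push {1}
  [7] u=0 | in [-5,5] | out [-5,5] | ==
  [8] u=1 | in [-5,5] | out [-5,5] | ==

Converged values:
  [0] [-5,5]
  [1] [-5,5]
  [2] [-5,5]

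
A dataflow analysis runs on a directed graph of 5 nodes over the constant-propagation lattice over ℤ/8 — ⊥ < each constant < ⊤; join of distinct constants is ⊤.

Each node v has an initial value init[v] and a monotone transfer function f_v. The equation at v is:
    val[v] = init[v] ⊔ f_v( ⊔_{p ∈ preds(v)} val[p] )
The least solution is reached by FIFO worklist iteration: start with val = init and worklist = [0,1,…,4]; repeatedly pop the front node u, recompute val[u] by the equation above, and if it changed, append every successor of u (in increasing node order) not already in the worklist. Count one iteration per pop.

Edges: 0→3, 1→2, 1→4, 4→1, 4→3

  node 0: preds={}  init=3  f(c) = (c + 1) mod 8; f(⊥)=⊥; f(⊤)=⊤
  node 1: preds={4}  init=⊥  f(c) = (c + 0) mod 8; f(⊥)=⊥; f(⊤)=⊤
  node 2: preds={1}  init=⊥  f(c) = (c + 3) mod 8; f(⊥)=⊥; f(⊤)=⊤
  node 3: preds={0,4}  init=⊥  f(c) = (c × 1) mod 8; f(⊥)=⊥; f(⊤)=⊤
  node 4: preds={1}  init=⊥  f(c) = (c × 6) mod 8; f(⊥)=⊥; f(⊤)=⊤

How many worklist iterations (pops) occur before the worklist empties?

5

Trace (5 dequeues):
  [1] u=0 | in ⊥ | out 3 | ==
  [2] u=1 | in ⊥ | out ⊥ | ==
  [3] u=2 | in ⊥ | out ⊥ | ==
  [4] u=3 | in 3 | out 3 | prev ⊥ | push {}
  [5] u=4 | in ⊥ | out ⊥ | ==

Converged values:
  [0] 3
  [1] ⊥
  [2] ⊥
  [3] 3
  [4] ⊥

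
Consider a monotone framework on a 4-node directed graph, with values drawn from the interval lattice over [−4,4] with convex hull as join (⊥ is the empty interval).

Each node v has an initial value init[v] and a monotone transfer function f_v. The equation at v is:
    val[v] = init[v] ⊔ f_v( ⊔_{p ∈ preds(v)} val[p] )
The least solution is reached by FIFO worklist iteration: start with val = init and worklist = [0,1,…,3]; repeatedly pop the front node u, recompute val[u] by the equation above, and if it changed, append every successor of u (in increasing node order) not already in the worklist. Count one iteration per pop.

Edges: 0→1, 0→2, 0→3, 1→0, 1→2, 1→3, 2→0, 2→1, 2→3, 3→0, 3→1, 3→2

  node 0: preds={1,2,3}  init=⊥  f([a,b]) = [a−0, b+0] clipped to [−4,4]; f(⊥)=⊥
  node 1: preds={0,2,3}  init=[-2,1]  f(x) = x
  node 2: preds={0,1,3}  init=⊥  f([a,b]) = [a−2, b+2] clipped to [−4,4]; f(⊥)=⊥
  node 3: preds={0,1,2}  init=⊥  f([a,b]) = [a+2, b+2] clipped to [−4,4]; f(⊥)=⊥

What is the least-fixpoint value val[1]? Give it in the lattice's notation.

[-4,4]

Iteration log — 10 steps:
  step 1. node 0  ⊔preds=[-2,1]  new=[-2,1]  old=⊥  +wl: 
  step 2. node 1  ⊔preds=[-2,1]  new=[-2,1]  stable
  step 3. node 2  ⊔preds=[-2,1]  new=[-4,3]  old=⊥  +wl: 0,1
  step 4. node 3  ⊔preds=[-4,3]  new=[-2,4]  old=⊥  +wl: 2
  step 5. node 0  ⊔preds=[-4,4]  new=[-4,4]  old=[-2,1]  +wl: 3
  step 6. node 1  ⊔preds=[-4,4]  new=[-4,4]  old=[-2,1]  +wl: 0
  step 7. node 2  ⊔preds=[-4,4]  new=[-4,4]  old=[-4,3]  +wl: 1
  step 8. node 3  ⊔preds=[-4,4]  new=[-2,4]  stable
  step 9. node 0  ⊔preds=[-4,4]  new=[-4,4]  stable
  step 10. node 1  ⊔preds=[-4,4]  new=[-4,4]  stable

Least fixpoint reached:
  node 0: [-4,4]
  node 1: [-4,4]
  node 2: [-4,4]
  node 3: [-2,4]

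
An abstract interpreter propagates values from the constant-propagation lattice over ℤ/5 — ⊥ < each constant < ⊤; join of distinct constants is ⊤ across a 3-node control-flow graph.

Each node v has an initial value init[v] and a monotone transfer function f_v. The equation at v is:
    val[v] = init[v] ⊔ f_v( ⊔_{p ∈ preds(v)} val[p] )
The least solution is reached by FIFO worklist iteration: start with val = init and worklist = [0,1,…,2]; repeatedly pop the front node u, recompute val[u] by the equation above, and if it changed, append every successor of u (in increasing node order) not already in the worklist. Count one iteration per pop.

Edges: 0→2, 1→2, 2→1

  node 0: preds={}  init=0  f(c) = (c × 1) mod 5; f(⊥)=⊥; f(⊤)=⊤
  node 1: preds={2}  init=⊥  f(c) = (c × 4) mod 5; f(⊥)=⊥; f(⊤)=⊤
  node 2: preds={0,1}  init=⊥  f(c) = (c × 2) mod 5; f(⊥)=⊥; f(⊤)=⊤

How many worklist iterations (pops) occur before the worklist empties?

5

Iteration log — 5 steps:
  step 1. node 0  ⊔preds=⊥  new=0  stable
  step 2. node 1  ⊔preds=⊥  new=⊥  stable
  step 3. node 2  ⊔preds=0  new=0  old=⊥  +wl: 1
  step 4. node 1  ⊔preds=0  new=0  old=⊥  +wl: 2
  step 5. node 2  ⊔preds=0  new=0  stable

Least fixpoint reached:
  node 0: 0
  node 1: 0
  node 2: 0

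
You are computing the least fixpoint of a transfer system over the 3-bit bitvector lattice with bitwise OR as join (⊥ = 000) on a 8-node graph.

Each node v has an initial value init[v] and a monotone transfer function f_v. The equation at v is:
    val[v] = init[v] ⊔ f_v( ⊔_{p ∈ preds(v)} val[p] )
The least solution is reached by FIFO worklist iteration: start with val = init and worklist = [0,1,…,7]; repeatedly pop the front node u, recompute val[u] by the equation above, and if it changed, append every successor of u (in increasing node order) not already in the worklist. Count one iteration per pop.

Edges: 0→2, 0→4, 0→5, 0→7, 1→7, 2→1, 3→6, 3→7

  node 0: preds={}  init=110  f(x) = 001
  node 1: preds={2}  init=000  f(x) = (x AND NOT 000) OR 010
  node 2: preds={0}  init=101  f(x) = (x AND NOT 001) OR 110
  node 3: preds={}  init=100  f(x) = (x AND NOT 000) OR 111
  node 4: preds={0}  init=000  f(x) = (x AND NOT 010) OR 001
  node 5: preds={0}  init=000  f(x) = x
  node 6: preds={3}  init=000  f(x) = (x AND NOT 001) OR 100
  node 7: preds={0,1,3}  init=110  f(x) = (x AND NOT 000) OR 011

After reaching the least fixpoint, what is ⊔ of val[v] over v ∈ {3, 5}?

Iteration log — 9 steps:
  step 1. node 0  ⊔preds=000  new=111  old=110  +wl: 
  step 2. node 1  ⊔preds=101  new=111  old=000  +wl: 
  step 3. node 2  ⊔preds=111  new=111  old=101  +wl: 1
  step 4. node 3  ⊔preds=000  new=111  old=100  +wl: 
  step 5. node 4  ⊔preds=111  new=101  old=000  +wl: 
  step 6. node 5  ⊔preds=111  new=111  old=000  +wl: 
  step 7. node 6  ⊔preds=111  new=110  old=000  +wl: 
  step 8. node 7  ⊔preds=111  new=111  old=110  +wl: 
  step 9. node 1  ⊔preds=111  new=111  stable

Least fixpoint reached:
  node 0: 111
  node 1: 111
  node 2: 111
  node 3: 111
  node 4: 101
  node 5: 111
  node 6: 110
  node 7: 111

111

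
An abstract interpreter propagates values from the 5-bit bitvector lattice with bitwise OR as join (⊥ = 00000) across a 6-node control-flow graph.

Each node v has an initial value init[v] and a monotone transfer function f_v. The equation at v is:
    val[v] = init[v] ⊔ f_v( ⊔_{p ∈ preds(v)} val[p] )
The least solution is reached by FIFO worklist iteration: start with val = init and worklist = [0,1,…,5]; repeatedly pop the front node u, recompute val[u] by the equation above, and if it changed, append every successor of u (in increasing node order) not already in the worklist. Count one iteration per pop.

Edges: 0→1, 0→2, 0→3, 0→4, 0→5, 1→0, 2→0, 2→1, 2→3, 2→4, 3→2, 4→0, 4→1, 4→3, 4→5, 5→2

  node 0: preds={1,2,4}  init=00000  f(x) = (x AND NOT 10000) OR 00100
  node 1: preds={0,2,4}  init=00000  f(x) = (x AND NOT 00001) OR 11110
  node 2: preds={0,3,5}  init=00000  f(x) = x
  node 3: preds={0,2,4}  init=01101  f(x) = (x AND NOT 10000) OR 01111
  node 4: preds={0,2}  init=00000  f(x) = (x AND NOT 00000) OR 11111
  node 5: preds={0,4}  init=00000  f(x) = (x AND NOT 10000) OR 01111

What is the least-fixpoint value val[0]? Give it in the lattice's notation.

01111

Iteration log — 14 steps:
  step 1. node 0  ⊔preds=00000  new=00100  old=00000  +wl: 
  step 2. node 1  ⊔preds=00100  new=11110  old=00000  +wl: 0
  step 3. node 2  ⊔preds=01101  new=01101  old=00000  +wl: 1
  step 4. node 3  ⊔preds=01101  new=01111  old=01101  +wl: 2
  step 5. node 4  ⊔preds=01101  new=11111  old=00000  +wl: 3
  step 6. node 5  ⊔preds=11111  new=01111  old=00000  +wl: 
  step 7. node 0  ⊔preds=11111  new=01111  old=00100  +wl: 4,5
  step 8. node 1  ⊔preds=11111  new=11110  stable
  step 9. node 2  ⊔preds=01111  new=01111  old=01101  +wl: 0,1
  step 10. node 3  ⊔preds=11111  new=01111  stable
  step 11. node 4  ⊔preds=01111  new=11111  stable
  step 12. node 5  ⊔preds=11111  new=01111  stable
  step 13. node 0  ⊔preds=11111  new=01111  stable
  step 14. node 1  ⊔preds=11111  new=11110  stable

Least fixpoint reached:
  node 0: 01111
  node 1: 11110
  node 2: 01111
  node 3: 01111
  node 4: 11111
  node 5: 01111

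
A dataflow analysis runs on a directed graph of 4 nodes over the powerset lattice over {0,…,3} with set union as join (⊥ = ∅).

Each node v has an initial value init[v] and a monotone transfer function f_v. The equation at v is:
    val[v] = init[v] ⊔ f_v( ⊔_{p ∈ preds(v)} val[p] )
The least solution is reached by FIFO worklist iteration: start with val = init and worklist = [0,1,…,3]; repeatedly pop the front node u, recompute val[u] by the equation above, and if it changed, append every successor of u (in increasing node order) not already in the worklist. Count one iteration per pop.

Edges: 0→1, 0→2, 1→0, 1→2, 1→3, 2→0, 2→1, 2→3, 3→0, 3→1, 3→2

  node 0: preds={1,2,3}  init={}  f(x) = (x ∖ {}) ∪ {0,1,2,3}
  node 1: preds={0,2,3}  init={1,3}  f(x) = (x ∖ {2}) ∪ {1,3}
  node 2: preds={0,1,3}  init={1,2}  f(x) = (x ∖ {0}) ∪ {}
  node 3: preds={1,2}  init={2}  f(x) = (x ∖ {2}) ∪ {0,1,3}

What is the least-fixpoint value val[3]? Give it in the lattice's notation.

Trace (7 dequeues):
  [1] u=0 | in {1,2,3} | out {0,1,2,3} | prev {} | push {}
  [2] u=1 | in {0,1,2,3} | out {0,1,3} | prev {1,3} | push {0}
  [3] u=2 | in {0,1,2,3} | out {1,2,3} | prev {1,2} | push {1}
  [4] u=3 | in {0,1,2,3} | out {0,1,2,3} | prev {2} | push {2}
  [5] u=0 | in {0,1,2,3} | out {0,1,2,3} | ==
  [6] u=1 | in {0,1,2,3} | out {0,1,3} | ==
  [7] u=2 | in {0,1,2,3} | out {1,2,3} | ==

Converged values:
  [0] {0,1,2,3}
  [1] {0,1,3}
  [2] {1,2,3}
  [3] {0,1,2,3}

{0,1,2,3}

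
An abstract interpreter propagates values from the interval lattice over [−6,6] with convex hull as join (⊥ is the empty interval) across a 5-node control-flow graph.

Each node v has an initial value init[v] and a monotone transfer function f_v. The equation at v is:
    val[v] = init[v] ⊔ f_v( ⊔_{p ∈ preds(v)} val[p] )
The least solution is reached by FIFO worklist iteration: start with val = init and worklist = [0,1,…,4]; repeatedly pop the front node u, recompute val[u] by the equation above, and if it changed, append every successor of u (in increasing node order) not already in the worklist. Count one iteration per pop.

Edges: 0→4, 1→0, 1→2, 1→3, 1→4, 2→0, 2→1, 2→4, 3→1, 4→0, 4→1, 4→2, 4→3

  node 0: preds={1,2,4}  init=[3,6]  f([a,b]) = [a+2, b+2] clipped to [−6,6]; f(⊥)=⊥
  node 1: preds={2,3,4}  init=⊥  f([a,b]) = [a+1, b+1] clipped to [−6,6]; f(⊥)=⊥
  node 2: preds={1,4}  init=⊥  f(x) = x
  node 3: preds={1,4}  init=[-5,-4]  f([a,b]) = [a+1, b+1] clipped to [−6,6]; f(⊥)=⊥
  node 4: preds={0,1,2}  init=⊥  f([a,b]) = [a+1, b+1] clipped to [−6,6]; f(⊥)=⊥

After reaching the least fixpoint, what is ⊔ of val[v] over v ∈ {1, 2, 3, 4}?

[-5,6]

Iteration log — 12 steps:
  step 1. node 0  ⊔preds=⊥  new=[3,6]  stable
  step 2. node 1  ⊔preds=[-5,-4]  new=[-4,-3]  old=⊥  +wl: 0
  step 3. node 2  ⊔preds=[-4,-3]  new=[-4,-3]  old=⊥  +wl: 1
  step 4. node 3  ⊔preds=[-4,-3]  new=[-5,-2]  old=[-5,-4]  +wl: 
  step 5. node 4  ⊔preds=[-4,6]  new=[-3,6]  old=⊥  +wl: 2,3
  step 6. node 0  ⊔preds=[-4,6]  new=[-2,6]  old=[3,6]  +wl: 4
  step 7. node 1  ⊔preds=[-5,6]  new=[-4,6]  old=[-4,-3]  +wl: 0
  step 8. node 2  ⊔preds=[-4,6]  new=[-4,6]  old=[-4,-3]  +wl: 1
  step 9. node 3  ⊔preds=[-4,6]  new=[-5,6]  old=[-5,-2]  +wl: 
  step 10. node 4  ⊔preds=[-4,6]  new=[-3,6]  stable
  step 11. node 0  ⊔preds=[-4,6]  new=[-2,6]  stable
  step 12. node 1  ⊔preds=[-5,6]  new=[-4,6]  stable

Least fixpoint reached:
  node 0: [-2,6]
  node 1: [-4,6]
  node 2: [-4,6]
  node 3: [-5,6]
  node 4: [-3,6]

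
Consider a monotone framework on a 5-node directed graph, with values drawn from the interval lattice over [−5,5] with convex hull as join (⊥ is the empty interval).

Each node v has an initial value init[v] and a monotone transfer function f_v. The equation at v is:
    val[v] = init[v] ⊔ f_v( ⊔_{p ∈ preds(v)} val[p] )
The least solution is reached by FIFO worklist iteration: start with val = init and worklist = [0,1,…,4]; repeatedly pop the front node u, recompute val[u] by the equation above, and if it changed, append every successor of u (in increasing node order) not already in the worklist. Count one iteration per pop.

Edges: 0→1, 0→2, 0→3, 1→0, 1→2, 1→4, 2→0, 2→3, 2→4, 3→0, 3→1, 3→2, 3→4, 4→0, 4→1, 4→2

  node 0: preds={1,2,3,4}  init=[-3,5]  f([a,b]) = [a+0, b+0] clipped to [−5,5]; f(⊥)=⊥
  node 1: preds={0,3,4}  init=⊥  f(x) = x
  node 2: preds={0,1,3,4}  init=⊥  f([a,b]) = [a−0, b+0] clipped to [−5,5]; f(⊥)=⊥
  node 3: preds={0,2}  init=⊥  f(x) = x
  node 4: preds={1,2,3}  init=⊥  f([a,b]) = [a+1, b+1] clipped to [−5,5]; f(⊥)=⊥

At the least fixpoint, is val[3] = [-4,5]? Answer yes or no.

no

Iteration log — 8 steps:
  step 1. node 0  ⊔preds=⊥  new=[-3,5]  stable
  step 2. node 1  ⊔preds=[-3,5]  new=[-3,5]  old=⊥  +wl: 0
  step 3. node 2  ⊔preds=[-3,5]  new=[-3,5]  old=⊥  +wl: 
  step 4. node 3  ⊔preds=[-3,5]  new=[-3,5]  old=⊥  +wl: 1,2
  step 5. node 4  ⊔preds=[-3,5]  new=[-2,5]  old=⊥  +wl: 
  step 6. node 0  ⊔preds=[-3,5]  new=[-3,5]  stable
  step 7. node 1  ⊔preds=[-3,5]  new=[-3,5]  stable
  step 8. node 2  ⊔preds=[-3,5]  new=[-3,5]  stable

Least fixpoint reached:
  node 0: [-3,5]
  node 1: [-3,5]
  node 2: [-3,5]
  node 3: [-3,5]
  node 4: [-2,5]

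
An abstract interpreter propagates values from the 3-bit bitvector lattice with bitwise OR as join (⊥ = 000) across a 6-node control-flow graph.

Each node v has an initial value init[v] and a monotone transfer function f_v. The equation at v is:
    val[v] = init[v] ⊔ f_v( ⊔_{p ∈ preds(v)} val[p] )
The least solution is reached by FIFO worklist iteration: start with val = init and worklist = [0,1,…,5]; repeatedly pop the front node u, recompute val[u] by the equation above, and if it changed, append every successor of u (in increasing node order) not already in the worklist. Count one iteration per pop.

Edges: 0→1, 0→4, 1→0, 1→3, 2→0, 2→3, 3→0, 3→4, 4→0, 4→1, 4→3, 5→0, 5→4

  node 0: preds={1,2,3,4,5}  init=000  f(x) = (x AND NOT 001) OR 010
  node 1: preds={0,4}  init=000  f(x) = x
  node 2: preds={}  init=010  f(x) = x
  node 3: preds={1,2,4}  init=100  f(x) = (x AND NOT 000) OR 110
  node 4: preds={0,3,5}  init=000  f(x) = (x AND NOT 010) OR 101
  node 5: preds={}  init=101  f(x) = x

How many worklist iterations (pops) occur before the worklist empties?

Iteration log — 11 steps:
  step 1. node 0  ⊔preds=111  new=110  old=000  +wl: 
  step 2. node 1  ⊔preds=110  new=110  old=000  +wl: 0
  step 3. node 2  ⊔preds=000  new=010  stable
  step 4. node 3  ⊔preds=110  new=110  old=100  +wl: 
  step 5. node 4  ⊔preds=111  new=101  old=000  +wl: 1,3
  step 6. node 5  ⊔preds=000  new=101  stable
  step 7. node 0  ⊔preds=111  new=110  stable
  step 8. node 1  ⊔preds=111  new=111  old=110  +wl: 0
  step 9. node 3  ⊔preds=111  new=111  old=110  +wl: 4
  step 10. node 0  ⊔preds=111  new=110  stable
  step 11. node 4  ⊔preds=111  new=101  stable

Least fixpoint reached:
  node 0: 110
  node 1: 111
  node 2: 010
  node 3: 111
  node 4: 101
  node 5: 101

11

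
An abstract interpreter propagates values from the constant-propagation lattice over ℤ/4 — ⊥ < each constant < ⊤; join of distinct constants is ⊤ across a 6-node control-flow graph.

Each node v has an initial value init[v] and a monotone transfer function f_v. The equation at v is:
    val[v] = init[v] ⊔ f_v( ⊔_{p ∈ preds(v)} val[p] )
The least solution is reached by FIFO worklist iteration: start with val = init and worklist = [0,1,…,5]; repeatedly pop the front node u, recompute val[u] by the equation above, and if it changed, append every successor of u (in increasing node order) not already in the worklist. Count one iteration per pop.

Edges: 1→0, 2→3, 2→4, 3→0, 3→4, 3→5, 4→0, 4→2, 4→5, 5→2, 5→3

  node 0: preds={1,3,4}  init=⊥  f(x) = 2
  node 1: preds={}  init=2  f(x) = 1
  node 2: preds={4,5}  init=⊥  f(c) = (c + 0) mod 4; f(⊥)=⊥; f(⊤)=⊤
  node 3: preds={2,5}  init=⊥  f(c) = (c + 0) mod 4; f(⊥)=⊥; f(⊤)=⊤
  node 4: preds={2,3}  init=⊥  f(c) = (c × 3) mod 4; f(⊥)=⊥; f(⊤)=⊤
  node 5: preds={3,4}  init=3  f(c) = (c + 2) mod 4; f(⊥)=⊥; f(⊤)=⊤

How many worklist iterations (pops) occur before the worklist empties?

13

Worklist (13 pops):
  #1 pop 0: in=2 → 2 (was ⊥); enqueue []
  #2 pop 1: in=⊥ → ⊤ (was 2); enqueue [0]
  #3 pop 2: in=3 → 3 (was ⊥); enqueue []
  #4 pop 3: in=3 → 3 (was ⊥); enqueue []
  #5 pop 4: in=3 → 1 (was ⊥); enqueue [2]
  #6 pop 5: in=⊤ → ⊤ (was 3); enqueue [3]
  #7 pop 0: in=⊤ → 2 (no change)
  #8 pop 2: in=⊤ → ⊤ (was 3); enqueue [4]
  #9 pop 3: in=⊤ → ⊤ (was 3); enqueue [0,5]
  #10 pop 4: in=⊤ → ⊤ (was 1); enqueue [2]
  #11 pop 0: in=⊤ → 2 (no change)
  #12 pop 5: in=⊤ → ⊤ (no change)
  #13 pop 2: in=⊤ → ⊤ (no change)

Fixpoint:
  val[0] = 2
  val[1] = ⊤
  val[2] = ⊤
  val[3] = ⊤
  val[4] = ⊤
  val[5] = ⊤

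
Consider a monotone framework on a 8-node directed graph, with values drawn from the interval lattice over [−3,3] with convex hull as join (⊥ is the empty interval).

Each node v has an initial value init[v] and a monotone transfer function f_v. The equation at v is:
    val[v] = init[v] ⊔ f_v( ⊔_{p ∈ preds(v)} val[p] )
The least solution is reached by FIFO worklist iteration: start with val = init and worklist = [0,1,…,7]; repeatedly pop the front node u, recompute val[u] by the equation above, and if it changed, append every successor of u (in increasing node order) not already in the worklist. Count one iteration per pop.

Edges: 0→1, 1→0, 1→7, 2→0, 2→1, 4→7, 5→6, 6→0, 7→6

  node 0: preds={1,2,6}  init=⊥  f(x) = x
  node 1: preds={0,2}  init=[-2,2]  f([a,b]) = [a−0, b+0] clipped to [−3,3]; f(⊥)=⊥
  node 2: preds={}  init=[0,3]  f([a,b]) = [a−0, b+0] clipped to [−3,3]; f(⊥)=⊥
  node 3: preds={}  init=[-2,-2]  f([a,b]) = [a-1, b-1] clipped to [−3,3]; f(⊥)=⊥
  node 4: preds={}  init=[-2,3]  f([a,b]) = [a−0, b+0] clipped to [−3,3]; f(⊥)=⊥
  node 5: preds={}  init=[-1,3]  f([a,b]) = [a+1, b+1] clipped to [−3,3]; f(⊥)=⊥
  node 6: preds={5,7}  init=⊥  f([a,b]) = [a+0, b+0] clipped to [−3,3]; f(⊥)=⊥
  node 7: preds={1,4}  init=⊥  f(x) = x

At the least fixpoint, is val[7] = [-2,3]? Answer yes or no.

Trace (11 dequeues):
  [1] u=0 | in [-2,3] | out [-2,3] | prev ⊥ | push {}
  [2] u=1 | in [-2,3] | out [-2,3] | prev [-2,2] | push {0}
  [3] u=2 | in ⊥ | out [0,3] | ==
  [4] u=3 | in ⊥ | out [-2,-2] | ==
  [5] u=4 | in ⊥ | out [-2,3] | ==
  [6] u=5 | in ⊥ | out [-1,3] | ==
  [7] u=6 | in [-1,3] | out [-1,3] | prev ⊥ | push {}
  [8] u=7 | in [-2,3] | out [-2,3] | prev ⊥ | push {6}
  [9] u=0 | in [-2,3] | out [-2,3] | ==
  [10] u=6 | in [-2,3] | out [-2,3] | prev [-1,3] | push {0}
  [11] u=0 | in [-2,3] | out [-2,3] | ==

Converged values:
  [0] [-2,3]
  [1] [-2,3]
  [2] [0,3]
  [3] [-2,-2]
  [4] [-2,3]
  [5] [-1,3]
  [6] [-2,3]
  [7] [-2,3]

yes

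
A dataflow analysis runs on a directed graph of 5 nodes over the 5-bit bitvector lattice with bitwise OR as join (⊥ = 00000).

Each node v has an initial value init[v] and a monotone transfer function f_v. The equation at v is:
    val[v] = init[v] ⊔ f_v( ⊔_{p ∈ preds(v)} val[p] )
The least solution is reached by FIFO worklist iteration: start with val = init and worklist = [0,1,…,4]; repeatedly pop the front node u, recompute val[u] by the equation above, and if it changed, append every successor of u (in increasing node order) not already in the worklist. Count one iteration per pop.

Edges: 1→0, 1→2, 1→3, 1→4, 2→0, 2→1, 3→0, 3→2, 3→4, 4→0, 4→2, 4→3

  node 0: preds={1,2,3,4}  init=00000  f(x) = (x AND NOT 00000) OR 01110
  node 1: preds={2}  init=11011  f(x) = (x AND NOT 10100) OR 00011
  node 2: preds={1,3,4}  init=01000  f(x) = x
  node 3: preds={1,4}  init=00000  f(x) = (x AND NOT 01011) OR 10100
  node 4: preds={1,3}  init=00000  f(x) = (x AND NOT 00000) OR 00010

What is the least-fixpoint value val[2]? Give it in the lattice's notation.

Trace (11 dequeues):
  [1] u=0 | in 11011 | out 11111 | prev 00000 | push {}
  [2] u=1 | in 01000 | out 11011 | ==
  [3] u=2 | in 11011 | out 11011 | prev 01000 | push {0,1}
  [4] u=3 | in 11011 | out 10100 | prev 00000 | push {2}
  [5] u=4 | in 11111 | out 11111 | prev 00000 | push {3}
  [6] u=0 | in 11111 | out 11111 | ==
  [7] u=1 | in 11011 | out 11011 | ==
  [8] u=2 | in 11111 | out 11111 | prev 11011 | push {0,1}
  [9] u=3 | in 11111 | out 10100 | ==
  [10] u=0 | in 11111 | out 11111 | ==
  [11] u=1 | in 11111 | out 11011 | ==

Converged values:
  [0] 11111
  [1] 11011
  [2] 11111
  [3] 10100
  [4] 11111

11111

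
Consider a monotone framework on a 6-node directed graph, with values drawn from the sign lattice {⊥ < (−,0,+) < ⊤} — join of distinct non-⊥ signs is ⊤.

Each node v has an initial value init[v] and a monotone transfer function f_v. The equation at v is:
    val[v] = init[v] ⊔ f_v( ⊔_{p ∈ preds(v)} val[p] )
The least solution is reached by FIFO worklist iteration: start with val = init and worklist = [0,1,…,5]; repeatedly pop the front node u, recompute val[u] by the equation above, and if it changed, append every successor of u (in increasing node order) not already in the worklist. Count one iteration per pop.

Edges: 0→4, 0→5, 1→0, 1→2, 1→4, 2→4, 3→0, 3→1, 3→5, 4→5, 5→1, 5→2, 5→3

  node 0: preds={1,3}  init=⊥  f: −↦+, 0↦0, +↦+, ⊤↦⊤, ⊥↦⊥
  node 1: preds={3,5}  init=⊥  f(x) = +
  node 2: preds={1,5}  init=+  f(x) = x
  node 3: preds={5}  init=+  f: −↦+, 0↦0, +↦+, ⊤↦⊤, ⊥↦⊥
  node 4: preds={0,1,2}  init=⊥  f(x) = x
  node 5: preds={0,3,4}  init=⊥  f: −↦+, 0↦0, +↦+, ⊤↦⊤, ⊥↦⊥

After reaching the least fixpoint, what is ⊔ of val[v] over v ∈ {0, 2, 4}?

+

Iteration log — 10 steps:
  step 1. node 0  ⊔preds=+  new=+  old=⊥  +wl: 
  step 2. node 1  ⊔preds=+  new=+  old=⊥  +wl: 0
  step 3. node 2  ⊔preds=+  new=+  stable
  step 4. node 3  ⊔preds=⊥  new=+  stable
  step 5. node 4  ⊔preds=+  new=+  old=⊥  +wl: 
  step 6. node 5  ⊔preds=+  new=+  old=⊥  +wl: 1,2,3
  step 7. node 0  ⊔preds=+  new=+  stable
  step 8. node 1  ⊔preds=+  new=+  stable
  step 9. node 2  ⊔preds=+  new=+  stable
  step 10. node 3  ⊔preds=+  new=+  stable

Least fixpoint reached:
  node 0: +
  node 1: +
  node 2: +
  node 3: +
  node 4: +
  node 5: +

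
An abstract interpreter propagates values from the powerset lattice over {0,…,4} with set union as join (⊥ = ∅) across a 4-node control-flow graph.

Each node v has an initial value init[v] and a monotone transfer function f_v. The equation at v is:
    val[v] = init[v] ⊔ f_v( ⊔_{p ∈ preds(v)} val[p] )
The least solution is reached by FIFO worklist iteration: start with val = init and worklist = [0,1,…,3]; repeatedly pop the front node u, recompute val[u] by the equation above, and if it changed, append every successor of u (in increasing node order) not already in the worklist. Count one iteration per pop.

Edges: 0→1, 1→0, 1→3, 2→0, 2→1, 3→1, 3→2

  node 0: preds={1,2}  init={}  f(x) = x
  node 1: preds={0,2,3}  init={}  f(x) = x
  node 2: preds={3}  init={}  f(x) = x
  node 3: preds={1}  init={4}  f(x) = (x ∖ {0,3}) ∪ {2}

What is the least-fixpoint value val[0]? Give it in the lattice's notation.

{2,4}

Iteration log — 10 steps:
  step 1. node 0  ⊔preds={}  new={}  stable
  step 2. node 1  ⊔preds={4}  new={4}  old={}  +wl: 0
  step 3. node 2  ⊔preds={4}  new={4}  old={}  +wl: 1
  step 4. node 3  ⊔preds={4}  new={2,4}  old={4}  +wl: 2
  step 5. node 0  ⊔preds={4}  new={4}  old={}  +wl: 
  step 6. node 1  ⊔preds={2,4}  new={2,4}  old={4}  +wl: 0,3
  step 7. node 2  ⊔preds={2,4}  new={2,4}  old={4}  +wl: 1
  step 8. node 0  ⊔preds={2,4}  new={2,4}  old={4}  +wl: 
  step 9. node 3  ⊔preds={2,4}  new={2,4}  stable
  step 10. node 1  ⊔preds={2,4}  new={2,4}  stable

Least fixpoint reached:
  node 0: {2,4}
  node 1: {2,4}
  node 2: {2,4}
  node 3: {2,4}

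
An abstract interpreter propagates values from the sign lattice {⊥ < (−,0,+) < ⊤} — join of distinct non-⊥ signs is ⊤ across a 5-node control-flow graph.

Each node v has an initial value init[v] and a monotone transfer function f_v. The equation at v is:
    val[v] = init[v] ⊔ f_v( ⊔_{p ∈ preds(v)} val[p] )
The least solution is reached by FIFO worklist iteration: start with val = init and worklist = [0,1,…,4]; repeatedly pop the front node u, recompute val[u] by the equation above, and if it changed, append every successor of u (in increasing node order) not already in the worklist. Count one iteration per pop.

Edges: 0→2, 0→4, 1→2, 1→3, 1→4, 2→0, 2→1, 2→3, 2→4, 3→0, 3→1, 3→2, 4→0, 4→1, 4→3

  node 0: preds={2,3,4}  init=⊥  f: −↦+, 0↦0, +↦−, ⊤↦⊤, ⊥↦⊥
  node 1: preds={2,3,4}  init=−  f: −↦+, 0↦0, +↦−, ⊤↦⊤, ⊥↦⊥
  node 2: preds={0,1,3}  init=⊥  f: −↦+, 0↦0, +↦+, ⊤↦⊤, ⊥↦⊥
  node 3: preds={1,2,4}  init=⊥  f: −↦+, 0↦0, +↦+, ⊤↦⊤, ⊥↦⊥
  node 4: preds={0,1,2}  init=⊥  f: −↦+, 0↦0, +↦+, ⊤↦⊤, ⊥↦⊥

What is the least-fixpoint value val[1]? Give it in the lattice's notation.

Iteration log — 12 steps:
  step 1. node 0  ⊔preds=⊥  new=⊥  stable
  step 2. node 1  ⊔preds=⊥  new=−  stable
  step 3. node 2  ⊔preds=−  new=+  old=⊥  +wl: 0,1
  step 4. node 3  ⊔preds=⊤  new=⊤  old=⊥  +wl: 2
  step 5. node 4  ⊔preds=⊤  new=⊤  old=⊥  +wl: 3
  step 6. node 0  ⊔preds=⊤  new=⊤  old=⊥  +wl: 4
  step 7. node 1  ⊔preds=⊤  new=⊤  old=−  +wl: 
  step 8. node 2  ⊔preds=⊤  new=⊤  old=+  +wl: 0,1
  step 9. node 3  ⊔preds=⊤  new=⊤  stable
  step 10. node 4  ⊔preds=⊤  new=⊤  stable
  step 11. node 0  ⊔preds=⊤  new=⊤  stable
  step 12. node 1  ⊔preds=⊤  new=⊤  stable

Least fixpoint reached:
  node 0: ⊤
  node 1: ⊤
  node 2: ⊤
  node 3: ⊤
  node 4: ⊤

⊤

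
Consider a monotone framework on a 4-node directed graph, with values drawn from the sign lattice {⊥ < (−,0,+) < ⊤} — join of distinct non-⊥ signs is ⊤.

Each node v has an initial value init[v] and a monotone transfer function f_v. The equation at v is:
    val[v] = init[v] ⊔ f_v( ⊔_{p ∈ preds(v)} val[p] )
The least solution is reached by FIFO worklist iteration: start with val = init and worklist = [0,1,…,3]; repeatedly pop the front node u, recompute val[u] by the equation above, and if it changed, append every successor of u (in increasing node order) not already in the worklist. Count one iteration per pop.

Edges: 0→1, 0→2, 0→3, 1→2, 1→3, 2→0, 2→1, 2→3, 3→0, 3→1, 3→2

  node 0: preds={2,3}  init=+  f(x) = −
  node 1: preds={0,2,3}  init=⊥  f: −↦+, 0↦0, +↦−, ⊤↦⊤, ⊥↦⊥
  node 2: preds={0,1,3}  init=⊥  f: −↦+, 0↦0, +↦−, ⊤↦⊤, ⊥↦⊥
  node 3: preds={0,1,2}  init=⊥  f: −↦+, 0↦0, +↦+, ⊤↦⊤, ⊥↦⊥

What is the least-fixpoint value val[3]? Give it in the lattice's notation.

Iteration log — 7 steps:
  step 1. node 0  ⊔preds=⊥  new=⊤  old=+  +wl: 
  step 2. node 1  ⊔preds=⊤  new=⊤  old=⊥  +wl: 
  step 3. node 2  ⊔preds=⊤  new=⊤  old=⊥  +wl: 0,1
  step 4. node 3  ⊔preds=⊤  new=⊤  old=⊥  +wl: 2
  step 5. node 0  ⊔preds=⊤  new=⊤  stable
  step 6. node 1  ⊔preds=⊤  new=⊤  stable
  step 7. node 2  ⊔preds=⊤  new=⊤  stable

Least fixpoint reached:
  node 0: ⊤
  node 1: ⊤
  node 2: ⊤
  node 3: ⊤

⊤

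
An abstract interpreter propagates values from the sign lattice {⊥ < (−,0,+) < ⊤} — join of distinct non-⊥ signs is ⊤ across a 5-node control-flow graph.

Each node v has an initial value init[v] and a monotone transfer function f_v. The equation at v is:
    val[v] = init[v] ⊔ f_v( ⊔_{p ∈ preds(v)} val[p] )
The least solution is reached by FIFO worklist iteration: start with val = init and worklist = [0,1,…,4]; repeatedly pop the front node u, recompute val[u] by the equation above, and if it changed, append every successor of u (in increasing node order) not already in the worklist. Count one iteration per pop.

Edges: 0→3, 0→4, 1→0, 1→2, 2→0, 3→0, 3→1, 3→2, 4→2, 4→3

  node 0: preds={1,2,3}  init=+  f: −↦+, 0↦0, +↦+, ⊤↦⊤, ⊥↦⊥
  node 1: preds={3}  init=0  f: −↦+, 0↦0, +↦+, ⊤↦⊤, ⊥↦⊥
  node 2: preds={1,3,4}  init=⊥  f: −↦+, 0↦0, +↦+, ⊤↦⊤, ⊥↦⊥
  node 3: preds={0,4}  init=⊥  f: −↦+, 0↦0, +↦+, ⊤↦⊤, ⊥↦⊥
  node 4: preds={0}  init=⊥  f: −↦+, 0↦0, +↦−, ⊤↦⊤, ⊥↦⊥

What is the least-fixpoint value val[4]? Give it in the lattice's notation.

Worklist (10 pops):
  #1 pop 0: in=0 → ⊤ (was +); enqueue []
  #2 pop 1: in=⊥ → 0 (no change)
  #3 pop 2: in=0 → 0 (was ⊥); enqueue [0]
  #4 pop 3: in=⊤ → ⊤ (was ⊥); enqueue [1,2]
  #5 pop 4: in=⊤ → ⊤ (was ⊥); enqueue [3]
  #6 pop 0: in=⊤ → ⊤ (no change)
  #7 pop 1: in=⊤ → ⊤ (was 0); enqueue [0]
  #8 pop 2: in=⊤ → ⊤ (was 0); enqueue []
  #9 pop 3: in=⊤ → ⊤ (no change)
  #10 pop 0: in=⊤ → ⊤ (no change)

Fixpoint:
  val[0] = ⊤
  val[1] = ⊤
  val[2] = ⊤
  val[3] = ⊤
  val[4] = ⊤

⊤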